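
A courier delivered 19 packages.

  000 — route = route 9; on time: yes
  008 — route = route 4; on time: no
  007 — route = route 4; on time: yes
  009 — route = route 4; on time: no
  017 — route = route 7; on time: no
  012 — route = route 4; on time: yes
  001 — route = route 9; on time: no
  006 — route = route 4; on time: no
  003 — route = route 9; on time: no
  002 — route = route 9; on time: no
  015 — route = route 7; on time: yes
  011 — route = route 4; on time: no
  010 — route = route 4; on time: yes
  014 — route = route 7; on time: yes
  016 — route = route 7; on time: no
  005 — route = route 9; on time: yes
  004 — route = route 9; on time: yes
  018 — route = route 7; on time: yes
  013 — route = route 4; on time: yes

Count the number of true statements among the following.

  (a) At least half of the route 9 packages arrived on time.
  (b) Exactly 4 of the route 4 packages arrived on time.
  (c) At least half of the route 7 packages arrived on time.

3

(a) route 9: |A| = 6, |A ∩ B| = 3; needs |A ∩ B| ≥ |A ∖ B| — true.
(b) route 4: |A| = 8, |A ∩ B| = 4; needs |A ∩ B| = 4 — true.
(c) route 7: |A| = 5, |A ∩ B| = 3; needs |A ∩ B| ≥ |A ∖ B| — true.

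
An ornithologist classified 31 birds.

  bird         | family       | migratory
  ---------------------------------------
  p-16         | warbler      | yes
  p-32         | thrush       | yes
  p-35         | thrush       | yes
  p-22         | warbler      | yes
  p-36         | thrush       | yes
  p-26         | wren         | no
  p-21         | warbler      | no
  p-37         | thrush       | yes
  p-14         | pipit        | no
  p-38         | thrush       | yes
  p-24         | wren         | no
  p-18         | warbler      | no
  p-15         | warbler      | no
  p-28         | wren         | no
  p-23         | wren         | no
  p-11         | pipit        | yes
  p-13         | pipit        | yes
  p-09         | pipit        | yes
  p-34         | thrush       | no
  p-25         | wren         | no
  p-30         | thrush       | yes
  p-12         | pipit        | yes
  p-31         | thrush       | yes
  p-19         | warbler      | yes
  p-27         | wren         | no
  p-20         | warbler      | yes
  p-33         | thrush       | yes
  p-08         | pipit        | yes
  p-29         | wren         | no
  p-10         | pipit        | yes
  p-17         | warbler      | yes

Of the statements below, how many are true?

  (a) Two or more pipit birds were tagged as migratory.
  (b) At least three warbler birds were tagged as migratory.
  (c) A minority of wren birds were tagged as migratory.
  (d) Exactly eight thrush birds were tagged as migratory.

4

(a) pipit: |A| = 7, |A ∩ B| = 6; needs |A ∩ B| ≥ 2 — true.
(b) warbler: |A| = 8, |A ∩ B| = 5; needs |A ∩ B| ≥ 3 — true.
(c) wren: |A| = 7, |A ∩ B| = 0; needs |A ∩ B| < |A ∖ B| — true.
(d) thrush: |A| = 9, |A ∩ B| = 8; needs |A ∩ B| = 8 — true.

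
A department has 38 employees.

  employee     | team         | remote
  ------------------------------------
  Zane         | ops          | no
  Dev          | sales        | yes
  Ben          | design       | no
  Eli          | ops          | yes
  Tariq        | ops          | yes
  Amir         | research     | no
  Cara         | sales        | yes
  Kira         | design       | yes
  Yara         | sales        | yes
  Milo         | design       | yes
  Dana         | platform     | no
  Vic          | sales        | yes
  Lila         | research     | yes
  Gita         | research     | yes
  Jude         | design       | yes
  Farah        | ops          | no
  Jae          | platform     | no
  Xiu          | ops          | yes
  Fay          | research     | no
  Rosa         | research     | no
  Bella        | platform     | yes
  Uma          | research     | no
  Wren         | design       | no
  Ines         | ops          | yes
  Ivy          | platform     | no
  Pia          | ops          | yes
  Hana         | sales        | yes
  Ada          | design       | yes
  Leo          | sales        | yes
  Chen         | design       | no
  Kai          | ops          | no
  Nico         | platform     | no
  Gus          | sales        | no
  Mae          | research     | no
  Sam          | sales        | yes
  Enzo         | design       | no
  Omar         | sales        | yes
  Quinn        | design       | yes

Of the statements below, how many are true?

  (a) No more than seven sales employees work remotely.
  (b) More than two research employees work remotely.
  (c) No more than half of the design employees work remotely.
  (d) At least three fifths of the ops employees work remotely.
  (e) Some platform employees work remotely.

(a) sales: |A| = 9, |A ∩ B| = 8; needs |A ∩ B| ≤ 7 — false.
(b) research: |A| = 7, |A ∩ B| = 2; needs |A ∩ B| > 2 — false.
(c) design: |A| = 9, |A ∩ B| = 5; needs |A ∩ B| ≤ |A ∖ B| — false.
(d) ops: |A| = 8, |A ∩ B| = 5; needs |A ∩ B| / |A| ≥ 3/5 — true.
(e) platform: |A| = 5, |A ∩ B| = 1; needs A ∩ B ≠ ∅ (|A ∩ B| ≥ 1) — true.

2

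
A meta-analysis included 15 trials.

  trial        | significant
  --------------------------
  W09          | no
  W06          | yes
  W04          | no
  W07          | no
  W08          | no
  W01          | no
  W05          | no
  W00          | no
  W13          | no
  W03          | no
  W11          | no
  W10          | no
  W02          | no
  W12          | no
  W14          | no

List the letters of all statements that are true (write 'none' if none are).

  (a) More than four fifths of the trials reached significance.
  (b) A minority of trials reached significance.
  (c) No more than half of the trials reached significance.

|A| = 15, |A ∩ B| = 1, |A ∖ B| = 14.
(a) |A ∩ B| / |A| > 4/5: fails.
(b) |A ∩ B| < |A ∖ B|: holds.
(c) |A ∩ B| ≤ |A ∖ B|: holds.

(b), (c)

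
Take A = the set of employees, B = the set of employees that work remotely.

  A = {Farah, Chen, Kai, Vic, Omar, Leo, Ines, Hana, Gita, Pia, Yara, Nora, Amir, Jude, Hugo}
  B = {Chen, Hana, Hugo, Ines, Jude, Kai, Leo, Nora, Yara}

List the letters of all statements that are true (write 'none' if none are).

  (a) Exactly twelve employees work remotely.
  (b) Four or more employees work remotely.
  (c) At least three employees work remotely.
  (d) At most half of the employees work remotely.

(b), (c)

|A| = 15, |A ∩ B| = 9, |A ∖ B| = 6.
(a) |A ∩ B| = 12: fails.
(b) |A ∩ B| ≥ 4: holds.
(c) |A ∩ B| ≥ 3: holds.
(d) |A ∩ B| ≤ |A ∖ B|: fails.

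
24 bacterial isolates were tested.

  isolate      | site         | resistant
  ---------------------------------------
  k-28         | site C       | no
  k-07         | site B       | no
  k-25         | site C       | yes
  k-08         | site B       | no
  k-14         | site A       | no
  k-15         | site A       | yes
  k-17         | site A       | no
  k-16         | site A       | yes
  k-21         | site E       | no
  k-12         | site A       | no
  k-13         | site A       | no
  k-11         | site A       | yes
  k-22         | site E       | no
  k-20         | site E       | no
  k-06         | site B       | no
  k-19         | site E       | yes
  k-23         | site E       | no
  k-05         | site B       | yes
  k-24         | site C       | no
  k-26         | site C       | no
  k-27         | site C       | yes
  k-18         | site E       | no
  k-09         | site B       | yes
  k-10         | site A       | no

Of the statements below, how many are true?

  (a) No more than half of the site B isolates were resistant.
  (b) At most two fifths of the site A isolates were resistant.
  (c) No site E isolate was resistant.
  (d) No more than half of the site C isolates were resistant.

3

(a) site B: |A| = 5, |A ∩ B| = 2; needs |A ∩ B| ≤ |A ∖ B| — true.
(b) site A: |A| = 8, |A ∩ B| = 3; needs |A ∩ B| / |A| ≤ 2/5 — true.
(c) site E: |A| = 6, |A ∩ B| = 1; needs A ∩ B = ∅ (|A ∩ B| = 0) — false.
(d) site C: |A| = 5, |A ∩ B| = 2; needs |A ∩ B| ≤ |A ∖ B| — true.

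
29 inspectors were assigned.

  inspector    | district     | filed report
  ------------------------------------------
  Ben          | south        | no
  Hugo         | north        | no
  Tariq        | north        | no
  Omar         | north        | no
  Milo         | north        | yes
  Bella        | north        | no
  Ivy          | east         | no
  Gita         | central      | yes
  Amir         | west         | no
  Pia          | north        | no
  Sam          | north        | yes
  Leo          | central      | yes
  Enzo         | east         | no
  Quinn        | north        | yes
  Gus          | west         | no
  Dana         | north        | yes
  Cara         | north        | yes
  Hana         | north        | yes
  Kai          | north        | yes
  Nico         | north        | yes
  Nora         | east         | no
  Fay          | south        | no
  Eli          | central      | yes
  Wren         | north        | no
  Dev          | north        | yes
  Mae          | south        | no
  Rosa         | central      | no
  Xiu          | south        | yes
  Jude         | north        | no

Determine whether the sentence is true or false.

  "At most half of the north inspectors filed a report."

'At most half of the north inspectors filed a report' holds iff |A ∩ B| ≤ |A ∖ B|.
|A| = 16, |A ∩ B| = 9, |A ∖ B| = 7.
9 > 7, so the statement is false.

False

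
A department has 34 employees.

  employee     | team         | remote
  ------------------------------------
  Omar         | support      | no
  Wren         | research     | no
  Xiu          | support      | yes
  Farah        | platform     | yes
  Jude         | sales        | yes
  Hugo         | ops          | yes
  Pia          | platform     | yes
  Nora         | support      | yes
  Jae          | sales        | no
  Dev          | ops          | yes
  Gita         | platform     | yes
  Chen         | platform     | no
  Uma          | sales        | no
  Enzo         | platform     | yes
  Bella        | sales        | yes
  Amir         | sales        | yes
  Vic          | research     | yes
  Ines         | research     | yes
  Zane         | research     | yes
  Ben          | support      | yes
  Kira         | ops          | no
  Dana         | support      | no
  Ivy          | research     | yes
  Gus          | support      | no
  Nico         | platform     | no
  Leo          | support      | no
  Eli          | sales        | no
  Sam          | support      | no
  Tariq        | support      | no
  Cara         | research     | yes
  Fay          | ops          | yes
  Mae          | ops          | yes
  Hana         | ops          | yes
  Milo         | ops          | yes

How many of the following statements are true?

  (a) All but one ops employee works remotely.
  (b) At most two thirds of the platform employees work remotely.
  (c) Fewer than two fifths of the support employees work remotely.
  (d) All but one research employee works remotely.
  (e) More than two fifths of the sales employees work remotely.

(a) ops: |A| = 7, |A ∩ B| = 6; needs |A ∖ B| = 1 — true.
(b) platform: |A| = 6, |A ∩ B| = 4; needs |A ∩ B| / |A| ≤ 2/3 — true.
(c) support: |A| = 9, |A ∩ B| = 3; needs |A ∩ B| / |A| < 2/5 — true.
(d) research: |A| = 6, |A ∩ B| = 5; needs |A ∖ B| = 1 — true.
(e) sales: |A| = 6, |A ∩ B| = 3; needs |A ∩ B| / |A| > 2/5 — true.

5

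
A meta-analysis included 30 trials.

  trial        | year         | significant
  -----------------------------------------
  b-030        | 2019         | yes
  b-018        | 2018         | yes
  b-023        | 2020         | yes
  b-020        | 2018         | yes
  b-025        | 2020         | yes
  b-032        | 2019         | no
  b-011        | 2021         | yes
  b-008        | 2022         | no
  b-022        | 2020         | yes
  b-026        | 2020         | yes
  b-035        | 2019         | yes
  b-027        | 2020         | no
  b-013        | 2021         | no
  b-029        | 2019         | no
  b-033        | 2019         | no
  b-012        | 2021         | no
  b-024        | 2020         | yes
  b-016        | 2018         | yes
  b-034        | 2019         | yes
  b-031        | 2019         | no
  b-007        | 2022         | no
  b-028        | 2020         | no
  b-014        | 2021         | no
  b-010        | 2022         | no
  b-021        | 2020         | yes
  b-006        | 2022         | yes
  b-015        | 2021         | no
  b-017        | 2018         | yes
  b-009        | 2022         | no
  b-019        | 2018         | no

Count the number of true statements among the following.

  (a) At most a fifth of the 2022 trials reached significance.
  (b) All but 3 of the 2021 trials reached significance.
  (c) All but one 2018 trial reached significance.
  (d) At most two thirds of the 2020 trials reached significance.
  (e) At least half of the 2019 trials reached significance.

2

(a) 2022: |A| = 5, |A ∩ B| = 1; needs |A ∩ B| / |A| ≤ 1/5 — true.
(b) 2021: |A| = 5, |A ∩ B| = 1; needs |A ∖ B| = 3 — false.
(c) 2018: |A| = 5, |A ∩ B| = 4; needs |A ∖ B| = 1 — true.
(d) 2020: |A| = 8, |A ∩ B| = 6; needs |A ∩ B| / |A| ≤ 2/3 — false.
(e) 2019: |A| = 7, |A ∩ B| = 3; needs |A ∩ B| ≥ |A ∖ B| — false.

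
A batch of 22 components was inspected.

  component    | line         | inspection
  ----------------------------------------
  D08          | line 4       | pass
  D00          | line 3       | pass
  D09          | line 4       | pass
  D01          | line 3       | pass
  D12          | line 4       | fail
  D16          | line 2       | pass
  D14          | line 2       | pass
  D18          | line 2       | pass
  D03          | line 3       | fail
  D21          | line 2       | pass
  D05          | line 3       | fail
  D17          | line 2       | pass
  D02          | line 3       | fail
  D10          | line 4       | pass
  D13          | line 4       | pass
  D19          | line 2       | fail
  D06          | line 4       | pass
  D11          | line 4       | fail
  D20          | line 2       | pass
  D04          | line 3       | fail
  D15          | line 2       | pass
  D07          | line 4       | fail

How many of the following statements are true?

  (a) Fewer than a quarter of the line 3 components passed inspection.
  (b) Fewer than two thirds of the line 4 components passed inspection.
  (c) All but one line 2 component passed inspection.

(a) line 3: |A| = 6, |A ∩ B| = 2; needs |A ∩ B| / |A| < 1/4 — false.
(b) line 4: |A| = 8, |A ∩ B| = 5; needs |A ∩ B| / |A| < 2/3 — true.
(c) line 2: |A| = 8, |A ∩ B| = 7; needs |A ∖ B| = 1 — true.

2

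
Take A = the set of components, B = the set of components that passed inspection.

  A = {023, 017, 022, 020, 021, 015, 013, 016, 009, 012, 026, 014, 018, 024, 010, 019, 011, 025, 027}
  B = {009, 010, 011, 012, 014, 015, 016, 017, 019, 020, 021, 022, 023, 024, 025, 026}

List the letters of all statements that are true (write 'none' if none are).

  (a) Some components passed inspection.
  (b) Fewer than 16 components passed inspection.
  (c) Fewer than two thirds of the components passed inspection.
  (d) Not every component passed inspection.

(a), (d)

|A| = 19, |A ∩ B| = 16, |A ∖ B| = 3.
(a) A ∩ B ≠ ∅ (|A ∩ B| ≥ 1): holds.
(b) |A ∩ B| < 16: fails.
(c) |A ∩ B| / |A| < 2/3: fails.
(d) A ⊄ B (|A ∖ B| ≥ 1): holds.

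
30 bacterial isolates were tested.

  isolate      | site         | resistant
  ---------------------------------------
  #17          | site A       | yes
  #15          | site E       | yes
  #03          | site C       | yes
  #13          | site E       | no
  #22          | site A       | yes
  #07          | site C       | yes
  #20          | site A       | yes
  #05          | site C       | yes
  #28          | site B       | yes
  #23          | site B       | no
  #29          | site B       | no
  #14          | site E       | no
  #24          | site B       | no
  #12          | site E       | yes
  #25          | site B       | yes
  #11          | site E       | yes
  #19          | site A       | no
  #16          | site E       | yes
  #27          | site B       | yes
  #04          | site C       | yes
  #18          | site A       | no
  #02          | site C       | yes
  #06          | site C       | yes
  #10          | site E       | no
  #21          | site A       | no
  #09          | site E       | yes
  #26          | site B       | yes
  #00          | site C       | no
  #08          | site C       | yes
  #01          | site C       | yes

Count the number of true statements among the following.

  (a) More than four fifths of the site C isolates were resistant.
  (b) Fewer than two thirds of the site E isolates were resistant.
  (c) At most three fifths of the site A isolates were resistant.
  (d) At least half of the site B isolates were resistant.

4

(a) site C: |A| = 9, |A ∩ B| = 8; needs |A ∩ B| / |A| > 4/5 — true.
(b) site E: |A| = 8, |A ∩ B| = 5; needs |A ∩ B| / |A| < 2/3 — true.
(c) site A: |A| = 6, |A ∩ B| = 3; needs |A ∩ B| / |A| ≤ 3/5 — true.
(d) site B: |A| = 7, |A ∩ B| = 4; needs |A ∩ B| ≥ |A ∖ B| — true.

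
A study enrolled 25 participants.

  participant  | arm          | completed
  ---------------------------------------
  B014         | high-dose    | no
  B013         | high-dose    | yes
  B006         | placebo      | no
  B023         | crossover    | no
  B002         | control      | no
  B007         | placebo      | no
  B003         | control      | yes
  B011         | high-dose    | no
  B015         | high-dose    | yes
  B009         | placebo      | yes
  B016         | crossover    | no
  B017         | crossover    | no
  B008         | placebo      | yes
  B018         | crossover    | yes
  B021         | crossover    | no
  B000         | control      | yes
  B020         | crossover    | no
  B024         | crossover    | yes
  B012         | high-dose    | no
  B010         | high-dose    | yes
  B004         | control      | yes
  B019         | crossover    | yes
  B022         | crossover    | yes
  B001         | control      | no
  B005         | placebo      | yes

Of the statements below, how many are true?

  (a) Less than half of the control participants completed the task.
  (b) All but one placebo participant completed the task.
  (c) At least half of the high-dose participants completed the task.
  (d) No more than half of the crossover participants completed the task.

2

(a) control: |A| = 5, |A ∩ B| = 3; needs |A ∩ B| < |A ∖ B| — false.
(b) placebo: |A| = 5, |A ∩ B| = 3; needs |A ∖ B| = 1 — false.
(c) high-dose: |A| = 6, |A ∩ B| = 3; needs |A ∩ B| ≥ |A ∖ B| — true.
(d) crossover: |A| = 9, |A ∩ B| = 4; needs |A ∩ B| ≤ |A ∖ B| — true.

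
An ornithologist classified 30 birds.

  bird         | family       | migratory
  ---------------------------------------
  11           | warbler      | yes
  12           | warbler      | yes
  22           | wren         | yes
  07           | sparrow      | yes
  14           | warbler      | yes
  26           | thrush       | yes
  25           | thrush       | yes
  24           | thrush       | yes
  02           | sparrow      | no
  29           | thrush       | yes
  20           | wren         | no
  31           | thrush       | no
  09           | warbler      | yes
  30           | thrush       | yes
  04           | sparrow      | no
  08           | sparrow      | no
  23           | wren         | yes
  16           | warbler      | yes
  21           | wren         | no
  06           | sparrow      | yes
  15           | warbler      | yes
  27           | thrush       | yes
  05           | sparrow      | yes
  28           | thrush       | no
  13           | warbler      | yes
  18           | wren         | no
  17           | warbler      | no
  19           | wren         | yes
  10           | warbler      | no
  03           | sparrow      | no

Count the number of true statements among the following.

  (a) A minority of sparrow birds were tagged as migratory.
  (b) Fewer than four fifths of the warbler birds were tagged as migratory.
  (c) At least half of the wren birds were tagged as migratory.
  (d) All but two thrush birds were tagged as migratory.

(a) sparrow: |A| = 7, |A ∩ B| = 3; needs |A ∩ B| < |A ∖ B| — true.
(b) warbler: |A| = 9, |A ∩ B| = 7; needs |A ∩ B| / |A| < 4/5 — true.
(c) wren: |A| = 6, |A ∩ B| = 3; needs |A ∩ B| ≥ |A ∖ B| — true.
(d) thrush: |A| = 8, |A ∩ B| = 6; needs |A ∖ B| = 2 — true.

4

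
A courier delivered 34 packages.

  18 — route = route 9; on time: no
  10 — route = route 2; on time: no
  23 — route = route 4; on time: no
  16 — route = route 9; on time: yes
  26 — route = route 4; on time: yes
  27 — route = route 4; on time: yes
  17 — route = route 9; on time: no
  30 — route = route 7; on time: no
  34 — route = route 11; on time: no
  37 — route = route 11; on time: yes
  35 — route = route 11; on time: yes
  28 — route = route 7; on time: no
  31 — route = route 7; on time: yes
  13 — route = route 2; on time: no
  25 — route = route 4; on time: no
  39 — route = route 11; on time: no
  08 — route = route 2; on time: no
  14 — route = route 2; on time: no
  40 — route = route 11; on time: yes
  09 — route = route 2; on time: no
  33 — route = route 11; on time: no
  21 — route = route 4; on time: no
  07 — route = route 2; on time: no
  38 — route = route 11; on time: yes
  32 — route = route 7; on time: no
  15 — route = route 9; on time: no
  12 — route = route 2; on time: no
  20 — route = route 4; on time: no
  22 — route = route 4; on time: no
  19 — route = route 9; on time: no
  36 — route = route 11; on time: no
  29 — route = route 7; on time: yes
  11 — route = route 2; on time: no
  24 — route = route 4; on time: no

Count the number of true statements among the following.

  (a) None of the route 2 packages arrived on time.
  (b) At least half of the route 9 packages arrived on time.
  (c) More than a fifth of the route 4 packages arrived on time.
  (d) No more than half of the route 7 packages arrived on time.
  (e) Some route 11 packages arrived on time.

4

(a) route 2: |A| = 8, |A ∩ B| = 0; needs A ∩ B = ∅ (|A ∩ B| = 0) — true.
(b) route 9: |A| = 5, |A ∩ B| = 1; needs |A ∩ B| ≥ |A ∖ B| — false.
(c) route 4: |A| = 8, |A ∩ B| = 2; needs |A ∩ B| / |A| > 1/5 — true.
(d) route 7: |A| = 5, |A ∩ B| = 2; needs |A ∩ B| ≤ |A ∖ B| — true.
(e) route 11: |A| = 8, |A ∩ B| = 4; needs A ∩ B ≠ ∅ (|A ∩ B| ≥ 1) — true.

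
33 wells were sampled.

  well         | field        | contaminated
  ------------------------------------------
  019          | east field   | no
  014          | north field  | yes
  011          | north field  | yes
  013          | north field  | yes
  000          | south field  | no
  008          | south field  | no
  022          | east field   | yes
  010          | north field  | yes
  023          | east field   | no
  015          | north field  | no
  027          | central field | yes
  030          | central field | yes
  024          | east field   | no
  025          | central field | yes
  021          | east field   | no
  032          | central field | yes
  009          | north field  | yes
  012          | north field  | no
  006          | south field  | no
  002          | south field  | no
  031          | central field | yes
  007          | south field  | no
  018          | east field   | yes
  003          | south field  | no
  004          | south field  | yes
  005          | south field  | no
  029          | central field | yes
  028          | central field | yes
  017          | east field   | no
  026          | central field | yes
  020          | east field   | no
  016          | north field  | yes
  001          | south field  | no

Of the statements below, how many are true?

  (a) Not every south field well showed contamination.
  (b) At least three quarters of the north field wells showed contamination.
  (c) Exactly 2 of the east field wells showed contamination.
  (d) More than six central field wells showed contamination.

(a) south field: |A| = 9, |A ∩ B| = 1; needs A ⊄ B (|A ∖ B| ≥ 1) — true.
(b) north field: |A| = 8, |A ∩ B| = 6; needs |A ∩ B| / |A| ≥ 3/4 — true.
(c) east field: |A| = 8, |A ∩ B| = 2; needs |A ∩ B| = 2 — true.
(d) central field: |A| = 8, |A ∩ B| = 8; needs |A ∩ B| > 6 — true.

4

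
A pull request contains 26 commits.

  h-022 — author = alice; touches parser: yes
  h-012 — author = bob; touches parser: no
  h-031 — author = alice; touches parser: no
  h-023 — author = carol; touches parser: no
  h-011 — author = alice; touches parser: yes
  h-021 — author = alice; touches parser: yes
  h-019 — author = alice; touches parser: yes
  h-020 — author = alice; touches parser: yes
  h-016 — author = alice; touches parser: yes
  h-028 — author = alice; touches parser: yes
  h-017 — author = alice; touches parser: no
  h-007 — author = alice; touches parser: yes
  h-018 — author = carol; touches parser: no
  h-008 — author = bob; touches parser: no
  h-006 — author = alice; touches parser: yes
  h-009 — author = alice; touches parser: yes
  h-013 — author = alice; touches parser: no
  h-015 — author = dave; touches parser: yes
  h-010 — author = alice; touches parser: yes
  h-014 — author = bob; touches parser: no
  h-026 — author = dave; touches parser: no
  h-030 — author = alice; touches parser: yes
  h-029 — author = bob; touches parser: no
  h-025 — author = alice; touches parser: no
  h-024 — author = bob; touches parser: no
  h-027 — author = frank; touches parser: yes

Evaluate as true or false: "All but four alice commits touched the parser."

True

Truth condition: |A ∖ B| = 4.
|A| = 16, |A ∩ B| = 12, |A ∖ B| = 4.
|A ∖ B| = 4, so the statement is true.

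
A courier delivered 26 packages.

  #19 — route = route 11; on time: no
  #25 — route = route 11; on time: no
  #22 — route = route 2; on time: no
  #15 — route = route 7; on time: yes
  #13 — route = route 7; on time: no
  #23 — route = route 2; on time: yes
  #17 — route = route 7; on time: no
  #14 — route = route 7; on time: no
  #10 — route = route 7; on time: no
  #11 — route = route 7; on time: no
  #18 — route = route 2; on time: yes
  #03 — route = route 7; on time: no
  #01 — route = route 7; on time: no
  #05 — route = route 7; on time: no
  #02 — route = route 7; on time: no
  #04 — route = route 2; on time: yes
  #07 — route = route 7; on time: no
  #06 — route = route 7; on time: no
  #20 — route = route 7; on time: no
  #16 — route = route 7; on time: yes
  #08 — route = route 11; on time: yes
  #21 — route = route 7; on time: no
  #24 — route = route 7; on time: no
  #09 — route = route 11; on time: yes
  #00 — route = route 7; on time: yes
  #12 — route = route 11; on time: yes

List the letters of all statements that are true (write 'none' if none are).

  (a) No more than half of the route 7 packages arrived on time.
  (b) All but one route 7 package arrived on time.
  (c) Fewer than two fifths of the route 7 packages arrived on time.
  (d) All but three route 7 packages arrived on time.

|A| = 17, |A ∩ B| = 3, |A ∖ B| = 14.
(a) |A ∩ B| ≤ |A ∖ B|: holds.
(b) |A ∖ B| = 1: fails.
(c) |A ∩ B| / |A| < 2/5: holds.
(d) |A ∖ B| = 3: fails.

(a), (c)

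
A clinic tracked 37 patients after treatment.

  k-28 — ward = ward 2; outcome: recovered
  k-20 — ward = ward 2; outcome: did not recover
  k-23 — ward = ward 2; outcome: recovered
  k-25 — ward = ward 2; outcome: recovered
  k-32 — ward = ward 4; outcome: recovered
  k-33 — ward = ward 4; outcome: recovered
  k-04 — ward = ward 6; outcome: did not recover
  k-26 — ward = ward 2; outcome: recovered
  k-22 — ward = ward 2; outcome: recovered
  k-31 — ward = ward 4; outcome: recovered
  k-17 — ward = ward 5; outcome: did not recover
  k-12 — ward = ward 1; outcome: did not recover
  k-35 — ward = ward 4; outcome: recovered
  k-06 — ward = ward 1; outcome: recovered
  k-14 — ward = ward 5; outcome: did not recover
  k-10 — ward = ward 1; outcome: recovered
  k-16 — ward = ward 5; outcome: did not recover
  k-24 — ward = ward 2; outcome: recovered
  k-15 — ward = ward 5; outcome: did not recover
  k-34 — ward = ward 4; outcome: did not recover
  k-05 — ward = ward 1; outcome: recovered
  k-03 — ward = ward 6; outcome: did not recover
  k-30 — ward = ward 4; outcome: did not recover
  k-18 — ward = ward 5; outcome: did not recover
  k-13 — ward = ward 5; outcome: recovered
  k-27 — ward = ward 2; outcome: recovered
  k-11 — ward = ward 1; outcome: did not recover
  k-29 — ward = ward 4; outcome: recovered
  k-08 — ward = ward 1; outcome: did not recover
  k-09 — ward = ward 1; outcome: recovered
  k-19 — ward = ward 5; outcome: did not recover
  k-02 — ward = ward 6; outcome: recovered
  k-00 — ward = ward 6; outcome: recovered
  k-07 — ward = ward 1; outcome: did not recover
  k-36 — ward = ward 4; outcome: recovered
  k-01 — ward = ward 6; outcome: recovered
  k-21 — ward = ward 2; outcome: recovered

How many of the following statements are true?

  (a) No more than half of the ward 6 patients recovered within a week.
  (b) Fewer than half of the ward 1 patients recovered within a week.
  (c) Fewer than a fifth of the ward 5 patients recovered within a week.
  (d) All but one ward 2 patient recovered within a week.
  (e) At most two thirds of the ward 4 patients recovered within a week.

2

(a) ward 6: |A| = 5, |A ∩ B| = 3; needs |A ∩ B| ≤ |A ∖ B| — false.
(b) ward 1: |A| = 8, |A ∩ B| = 4; needs |A ∩ B| < |A ∖ B| — false.
(c) ward 5: |A| = 7, |A ∩ B| = 1; needs |A ∩ B| / |A| < 1/5 — true.
(d) ward 2: |A| = 9, |A ∩ B| = 8; needs |A ∖ B| = 1 — true.
(e) ward 4: |A| = 8, |A ∩ B| = 6; needs |A ∩ B| / |A| ≤ 2/3 — false.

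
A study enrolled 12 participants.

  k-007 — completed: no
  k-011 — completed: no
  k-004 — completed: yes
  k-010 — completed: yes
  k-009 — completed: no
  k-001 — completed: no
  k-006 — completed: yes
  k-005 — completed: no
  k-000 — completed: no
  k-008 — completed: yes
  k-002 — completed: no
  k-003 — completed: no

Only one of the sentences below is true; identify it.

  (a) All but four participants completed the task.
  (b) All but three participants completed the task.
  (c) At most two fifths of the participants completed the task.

(c)

|A| = 12, |A ∩ B| = 4, |A ∖ B| = 8.
(a) requires |A ∖ B| = 4: false.
(b) requires |A ∖ B| = 3: false.
(c) requires |A ∩ B| / |A| ≤ 2/5: true.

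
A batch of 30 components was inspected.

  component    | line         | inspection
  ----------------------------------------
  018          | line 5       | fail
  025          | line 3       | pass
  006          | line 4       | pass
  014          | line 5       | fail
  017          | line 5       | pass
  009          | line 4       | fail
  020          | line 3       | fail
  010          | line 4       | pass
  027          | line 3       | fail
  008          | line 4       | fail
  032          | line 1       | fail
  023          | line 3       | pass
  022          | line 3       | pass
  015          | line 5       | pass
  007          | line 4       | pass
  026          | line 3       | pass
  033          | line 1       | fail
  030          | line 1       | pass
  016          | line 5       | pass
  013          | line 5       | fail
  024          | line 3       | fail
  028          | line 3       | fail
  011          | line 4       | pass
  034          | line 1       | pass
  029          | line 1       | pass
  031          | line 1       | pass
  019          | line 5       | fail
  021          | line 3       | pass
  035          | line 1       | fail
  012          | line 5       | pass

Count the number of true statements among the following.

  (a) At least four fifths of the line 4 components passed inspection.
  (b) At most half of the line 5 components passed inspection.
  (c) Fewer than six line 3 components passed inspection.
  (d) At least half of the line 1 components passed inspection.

3

(a) line 4: |A| = 6, |A ∩ B| = 4; needs |A ∩ B| / |A| ≥ 4/5 — false.
(b) line 5: |A| = 8, |A ∩ B| = 4; needs |A ∩ B| ≤ |A ∖ B| — true.
(c) line 3: |A| = 9, |A ∩ B| = 5; needs |A ∩ B| < 6 — true.
(d) line 1: |A| = 7, |A ∩ B| = 4; needs |A ∩ B| ≥ |A ∖ B| — true.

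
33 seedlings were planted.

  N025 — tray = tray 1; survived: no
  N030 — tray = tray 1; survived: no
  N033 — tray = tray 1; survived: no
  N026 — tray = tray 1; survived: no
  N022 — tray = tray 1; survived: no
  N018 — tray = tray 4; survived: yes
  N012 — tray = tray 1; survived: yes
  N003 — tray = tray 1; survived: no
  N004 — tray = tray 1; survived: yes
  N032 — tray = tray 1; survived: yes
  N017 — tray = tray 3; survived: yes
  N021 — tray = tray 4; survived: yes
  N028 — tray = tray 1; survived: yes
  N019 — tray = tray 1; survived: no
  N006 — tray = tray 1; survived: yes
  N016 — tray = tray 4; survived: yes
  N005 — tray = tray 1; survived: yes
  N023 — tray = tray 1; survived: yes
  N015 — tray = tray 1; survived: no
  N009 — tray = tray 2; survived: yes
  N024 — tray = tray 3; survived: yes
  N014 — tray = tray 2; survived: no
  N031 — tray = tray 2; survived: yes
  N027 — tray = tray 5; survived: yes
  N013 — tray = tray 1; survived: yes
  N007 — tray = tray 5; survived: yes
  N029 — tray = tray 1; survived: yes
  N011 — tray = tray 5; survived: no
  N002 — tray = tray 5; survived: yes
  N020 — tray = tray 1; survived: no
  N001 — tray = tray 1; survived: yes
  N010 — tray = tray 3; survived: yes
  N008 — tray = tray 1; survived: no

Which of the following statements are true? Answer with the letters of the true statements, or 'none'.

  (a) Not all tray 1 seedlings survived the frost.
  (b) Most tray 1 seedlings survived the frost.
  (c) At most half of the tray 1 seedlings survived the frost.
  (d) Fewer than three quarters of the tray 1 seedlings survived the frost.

(a), (c), (d)

|A| = 20, |A ∩ B| = 10, |A ∖ B| = 10.
(a) A ⊄ B (|A ∖ B| ≥ 1): holds.
(b) |A ∩ B| > |A ∖ B|: fails.
(c) |A ∩ B| ≤ |A ∖ B|: holds.
(d) |A ∩ B| / |A| < 3/4: holds.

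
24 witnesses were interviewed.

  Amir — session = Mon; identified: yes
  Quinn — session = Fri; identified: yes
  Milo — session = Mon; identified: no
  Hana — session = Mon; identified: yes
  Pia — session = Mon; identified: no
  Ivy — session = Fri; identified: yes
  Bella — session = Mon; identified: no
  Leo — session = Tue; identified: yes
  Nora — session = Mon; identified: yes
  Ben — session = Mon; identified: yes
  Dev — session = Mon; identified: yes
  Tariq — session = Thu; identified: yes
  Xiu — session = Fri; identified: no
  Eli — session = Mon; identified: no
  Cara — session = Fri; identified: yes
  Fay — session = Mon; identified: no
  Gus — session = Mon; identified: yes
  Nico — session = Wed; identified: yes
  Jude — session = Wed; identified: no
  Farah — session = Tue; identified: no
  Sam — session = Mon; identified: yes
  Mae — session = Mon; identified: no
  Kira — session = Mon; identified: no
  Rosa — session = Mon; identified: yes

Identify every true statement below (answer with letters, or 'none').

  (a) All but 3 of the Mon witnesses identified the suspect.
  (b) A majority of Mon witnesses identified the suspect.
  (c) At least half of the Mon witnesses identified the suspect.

|A| = 15, |A ∩ B| = 8, |A ∖ B| = 7.
(a) |A ∖ B| = 3: fails.
(b) |A ∩ B| > |A ∖ B|: holds.
(c) |A ∩ B| ≥ |A ∖ B|: holds.

(b), (c)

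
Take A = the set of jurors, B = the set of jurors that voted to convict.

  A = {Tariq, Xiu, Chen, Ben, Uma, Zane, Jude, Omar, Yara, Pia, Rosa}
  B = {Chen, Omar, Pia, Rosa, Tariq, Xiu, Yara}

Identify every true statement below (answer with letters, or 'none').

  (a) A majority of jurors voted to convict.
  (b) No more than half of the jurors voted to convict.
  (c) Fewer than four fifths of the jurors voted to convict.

(a), (c)

|A| = 11, |A ∩ B| = 7, |A ∖ B| = 4.
(a) |A ∩ B| > |A ∖ B|: holds.
(b) |A ∩ B| ≤ |A ∖ B|: fails.
(c) |A ∩ B| / |A| < 4/5: holds.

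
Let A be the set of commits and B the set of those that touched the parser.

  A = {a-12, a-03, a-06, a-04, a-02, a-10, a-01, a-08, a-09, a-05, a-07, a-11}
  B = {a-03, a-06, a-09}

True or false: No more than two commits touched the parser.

The determiner here denotes the relation: |A ∩ B| ≤ 2.
A (the restrictor) = {a-12, a-03, a-06, a-04, a-02, a-10, a-01, a-08, a-09, a-05, a-07, a-11}, |A| = 12.
A ∩ B = {a-03, a-06, a-09}, so |A ∩ B| = 3.
|A ∩ B| = 3, so the statement is false.

False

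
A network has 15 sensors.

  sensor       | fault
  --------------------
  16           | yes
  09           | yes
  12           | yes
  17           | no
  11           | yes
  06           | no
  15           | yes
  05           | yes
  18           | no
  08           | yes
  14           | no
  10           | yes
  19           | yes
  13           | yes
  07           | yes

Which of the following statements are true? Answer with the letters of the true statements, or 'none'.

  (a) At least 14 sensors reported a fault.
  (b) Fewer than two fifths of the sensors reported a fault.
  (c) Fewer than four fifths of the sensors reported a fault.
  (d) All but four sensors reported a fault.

|A| = 15, |A ∩ B| = 11, |A ∖ B| = 4.
(a) |A ∩ B| ≥ 14: fails.
(b) |A ∩ B| / |A| < 2/5: fails.
(c) |A ∩ B| / |A| < 4/5: holds.
(d) |A ∖ B| = 4: holds.

(c), (d)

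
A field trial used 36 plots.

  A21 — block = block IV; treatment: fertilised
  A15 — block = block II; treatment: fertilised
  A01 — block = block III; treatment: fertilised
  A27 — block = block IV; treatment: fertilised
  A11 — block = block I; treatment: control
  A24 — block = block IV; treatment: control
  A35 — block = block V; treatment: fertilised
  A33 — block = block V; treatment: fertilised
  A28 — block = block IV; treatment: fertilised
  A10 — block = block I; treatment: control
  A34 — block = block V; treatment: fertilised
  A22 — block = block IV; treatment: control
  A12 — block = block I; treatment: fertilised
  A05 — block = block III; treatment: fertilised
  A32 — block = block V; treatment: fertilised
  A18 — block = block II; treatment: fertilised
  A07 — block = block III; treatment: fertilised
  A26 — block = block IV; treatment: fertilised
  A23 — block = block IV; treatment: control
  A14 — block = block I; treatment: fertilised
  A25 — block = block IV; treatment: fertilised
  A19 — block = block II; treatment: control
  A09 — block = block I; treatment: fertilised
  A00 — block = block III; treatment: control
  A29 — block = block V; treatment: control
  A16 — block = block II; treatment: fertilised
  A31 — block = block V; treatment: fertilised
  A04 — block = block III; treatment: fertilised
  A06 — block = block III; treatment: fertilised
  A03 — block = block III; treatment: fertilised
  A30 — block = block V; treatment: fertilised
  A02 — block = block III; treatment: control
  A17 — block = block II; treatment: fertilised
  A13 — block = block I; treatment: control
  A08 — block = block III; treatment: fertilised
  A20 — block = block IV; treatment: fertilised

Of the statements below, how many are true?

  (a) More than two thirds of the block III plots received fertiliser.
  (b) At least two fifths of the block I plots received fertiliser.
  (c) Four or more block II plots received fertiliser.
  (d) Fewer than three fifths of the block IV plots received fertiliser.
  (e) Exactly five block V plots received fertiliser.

(a) block III: |A| = 9, |A ∩ B| = 7; needs |A ∩ B| / |A| > 2/3 — true.
(b) block I: |A| = 6, |A ∩ B| = 3; needs |A ∩ B| / |A| ≥ 2/5 — true.
(c) block II: |A| = 5, |A ∩ B| = 4; needs |A ∩ B| ≥ 4 — true.
(d) block IV: |A| = 9, |A ∩ B| = 6; needs |A ∩ B| / |A| < 3/5 — false.
(e) block V: |A| = 7, |A ∩ B| = 6; needs |A ∩ B| = 5 — false.

3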